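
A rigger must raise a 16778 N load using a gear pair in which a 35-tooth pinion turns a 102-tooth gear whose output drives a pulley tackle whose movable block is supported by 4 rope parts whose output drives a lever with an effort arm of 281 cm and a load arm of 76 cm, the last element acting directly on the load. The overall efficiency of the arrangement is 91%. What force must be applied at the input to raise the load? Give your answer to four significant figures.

427.8 N

Gear pair MA = 102/35 = 2.9143.
Block-and-tackle MA = number of supporting rope parts = 4.
Lever MA = effort arm / load arm = 281/76 = 3.6974.
Combined ideal MA = 2.9143 × 4 × 3.6974 = 43.101.
Actual MA = 43.101 × 0.91 = 39.222.
Effort = load / actual MA = 16778 / 39.222 = 427.77 N.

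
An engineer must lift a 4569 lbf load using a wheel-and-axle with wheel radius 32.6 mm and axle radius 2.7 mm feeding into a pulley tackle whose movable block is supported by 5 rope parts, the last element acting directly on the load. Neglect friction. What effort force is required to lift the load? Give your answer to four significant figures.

75.68 lbf

Wheel-and-axle MA = R/r = 32.6/2.7 = 12.074.
Block-and-tackle MA = number of supporting rope parts = 5.
Combined ideal MA = 12.074 × 5 = 60.37.
Effort = load / MA = 4569 / 60.37 = 75.683 lbf.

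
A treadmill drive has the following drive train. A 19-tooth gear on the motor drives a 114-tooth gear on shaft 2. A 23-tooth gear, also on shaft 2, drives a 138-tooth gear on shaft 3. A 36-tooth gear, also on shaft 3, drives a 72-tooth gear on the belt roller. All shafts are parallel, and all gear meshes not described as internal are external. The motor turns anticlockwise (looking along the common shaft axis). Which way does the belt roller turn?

clockwise

the motor → shaft 2: external mesh, 1 reversal → CW.
shaft 2 → shaft 3: external mesh, 1 reversal → CCW.
shaft 3 → the belt roller: external mesh, 1 reversal → CW.
3 reversals in total — an odd number — so the belt roller turns opposite to the motor.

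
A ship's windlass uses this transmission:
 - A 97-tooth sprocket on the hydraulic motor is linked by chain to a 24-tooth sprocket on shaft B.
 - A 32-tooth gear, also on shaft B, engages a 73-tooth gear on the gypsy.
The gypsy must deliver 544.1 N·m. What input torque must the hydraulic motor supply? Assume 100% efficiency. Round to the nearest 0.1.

Overall ratio R = 0.24742 × 2.2812 = 0.56443.
Input torque = output torque / R = 544.1 / 0.56443 = 963.98 N·m.

964.0 N·m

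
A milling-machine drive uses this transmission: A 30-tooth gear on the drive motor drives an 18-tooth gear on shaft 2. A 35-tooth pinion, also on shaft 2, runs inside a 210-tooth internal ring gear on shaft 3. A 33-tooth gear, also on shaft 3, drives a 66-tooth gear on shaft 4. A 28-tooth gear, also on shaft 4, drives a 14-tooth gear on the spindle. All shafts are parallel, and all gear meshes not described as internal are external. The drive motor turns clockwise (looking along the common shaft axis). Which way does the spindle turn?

anticlockwise

the drive motor → shaft 2: external mesh, 1 reversal → CCW.
shaft 2 → shaft 3: internal mesh, same direction → CCW.
shaft 3 → shaft 4: external mesh, 1 reversal → CW.
shaft 4 → the spindle: external mesh, 1 reversal → CCW.
3 reversals in total — an odd number — so the spindle turns opposite to the drive motor.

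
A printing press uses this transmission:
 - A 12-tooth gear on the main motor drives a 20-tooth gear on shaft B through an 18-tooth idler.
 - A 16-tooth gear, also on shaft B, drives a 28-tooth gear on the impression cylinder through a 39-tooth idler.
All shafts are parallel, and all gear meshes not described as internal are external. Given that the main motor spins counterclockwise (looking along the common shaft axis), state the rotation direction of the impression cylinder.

the main motor → shaft B: driver → idler → driven is 2 external meshes, 2 reversals → CCW.
shaft B → the impression cylinder: driver → idler → driven is 2 external meshes, 2 reversals → CCW.
4 reversals in total — an even number — so the impression cylinder turns the same way as the main motor.

counterclockwise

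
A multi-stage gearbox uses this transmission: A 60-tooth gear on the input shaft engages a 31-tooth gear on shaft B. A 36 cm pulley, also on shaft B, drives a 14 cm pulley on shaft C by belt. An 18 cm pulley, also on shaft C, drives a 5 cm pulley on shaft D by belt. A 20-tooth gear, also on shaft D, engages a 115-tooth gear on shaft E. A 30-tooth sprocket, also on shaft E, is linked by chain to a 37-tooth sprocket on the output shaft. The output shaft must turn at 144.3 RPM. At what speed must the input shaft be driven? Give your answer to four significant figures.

57.11 RPM

Overall ratio R = 0.51667 × 0.38889 × 0.27778 × 5.75 × 1.2333 = 0.39581.
Required input speed = output speed × R = 144.3 × 0.39581 = 57.115 RPM.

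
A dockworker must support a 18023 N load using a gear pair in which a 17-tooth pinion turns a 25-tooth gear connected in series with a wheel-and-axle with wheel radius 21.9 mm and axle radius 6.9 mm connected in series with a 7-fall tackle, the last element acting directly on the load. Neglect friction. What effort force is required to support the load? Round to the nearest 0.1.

Gear pair MA = 25/17 = 1.4706.
Wheel-and-axle MA = R/r = 21.9/6.9 = 3.1739.
Block-and-tackle MA = number of supporting rope parts = 7.
Combined ideal MA = 1.4706 × 3.1739 × 7 = 32.673.
Effort = load / MA = 18023 / 32.673 = 551.62 N.

551.6 N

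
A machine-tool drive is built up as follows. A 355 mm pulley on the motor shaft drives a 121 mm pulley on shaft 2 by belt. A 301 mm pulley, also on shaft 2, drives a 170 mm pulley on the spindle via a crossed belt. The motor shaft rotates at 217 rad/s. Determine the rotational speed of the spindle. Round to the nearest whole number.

belt 121/355 = 0.34085 → 217/0.34085 = 636.65 rad/s
belt 170/301 = 0.56478 → 636.65/0.56478 = 1127.3 rad/s

1127 rad/s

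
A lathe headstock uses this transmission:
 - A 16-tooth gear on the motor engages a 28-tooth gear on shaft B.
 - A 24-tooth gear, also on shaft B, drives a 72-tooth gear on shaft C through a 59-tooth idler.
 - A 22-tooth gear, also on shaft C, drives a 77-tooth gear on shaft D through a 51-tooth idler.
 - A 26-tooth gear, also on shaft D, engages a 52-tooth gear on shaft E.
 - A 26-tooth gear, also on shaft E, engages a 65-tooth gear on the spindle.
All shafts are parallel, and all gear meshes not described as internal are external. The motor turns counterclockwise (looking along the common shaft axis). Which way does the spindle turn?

the motor → shaft B: external mesh, 1 reversal → CW.
shaft B → shaft C: driver → idler → driven is 2 external meshes, 2 reversals → CW.
shaft C → shaft D: driver → idler → driven is 2 external meshes, 2 reversals → CW.
shaft D → shaft E: external mesh, 1 reversal → CCW.
shaft E → the spindle: external mesh, 1 reversal → CW.
7 reversals in total — an odd number — so the spindle turns opposite to the motor.

clockwise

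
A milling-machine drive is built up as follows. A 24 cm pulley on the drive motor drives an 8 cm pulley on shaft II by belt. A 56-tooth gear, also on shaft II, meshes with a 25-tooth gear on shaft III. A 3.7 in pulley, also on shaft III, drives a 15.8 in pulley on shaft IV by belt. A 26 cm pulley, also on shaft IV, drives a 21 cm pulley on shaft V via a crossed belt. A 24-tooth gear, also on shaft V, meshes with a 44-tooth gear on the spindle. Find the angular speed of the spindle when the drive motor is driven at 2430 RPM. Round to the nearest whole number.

the drive motor → shaft II (belt, 8/24): 2430 ÷ 0.33333 = 7290 RPM
shaft II → shaft III (gear mesh, 25/56): 7290 ÷ 0.44643 = 16330 RPM
shaft III → shaft IV (belt, 15.8/3.7): 16330 ÷ 4.2703 = 3824 RPM
shaft IV → shaft V (belt, 21/26): 3824 ÷ 0.80769 = 4734.5 RPM
shaft V → the spindle (gear mesh, 44/24): 4734.5 ÷ 1.8333 = 2582.5 RPM

2582 RPM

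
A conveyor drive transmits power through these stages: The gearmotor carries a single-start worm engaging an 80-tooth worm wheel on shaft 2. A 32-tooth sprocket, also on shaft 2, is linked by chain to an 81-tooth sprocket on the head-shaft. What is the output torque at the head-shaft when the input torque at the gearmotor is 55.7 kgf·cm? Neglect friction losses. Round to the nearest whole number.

After the worm (80/1): 55.7 × 80 = 4456 kgf·cm
After the chain (81/32): 4456 × 2.5312 = 11279 kgf·cm

11279 kgf·cm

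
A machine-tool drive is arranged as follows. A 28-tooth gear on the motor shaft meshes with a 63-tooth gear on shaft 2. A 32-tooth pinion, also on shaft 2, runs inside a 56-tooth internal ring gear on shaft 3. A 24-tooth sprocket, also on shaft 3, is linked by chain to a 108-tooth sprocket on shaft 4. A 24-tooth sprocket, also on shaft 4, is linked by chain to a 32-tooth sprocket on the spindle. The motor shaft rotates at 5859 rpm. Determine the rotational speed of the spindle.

the motor shaft → shaft 2 (gear mesh, 63/28): 5859 ÷ 2.25 = 2604 rpm
shaft 2 → shaft 3 (internal gear, 56/32): 2604 ÷ 1.75 = 1488 rpm
shaft 3 → shaft 4 (chain, 108/24): 1488 ÷ 4.5 = 330.67 rpm
shaft 4 → the spindle (chain, 32/24): 330.67 ÷ 1.3333 = 248 rpm

248 rpm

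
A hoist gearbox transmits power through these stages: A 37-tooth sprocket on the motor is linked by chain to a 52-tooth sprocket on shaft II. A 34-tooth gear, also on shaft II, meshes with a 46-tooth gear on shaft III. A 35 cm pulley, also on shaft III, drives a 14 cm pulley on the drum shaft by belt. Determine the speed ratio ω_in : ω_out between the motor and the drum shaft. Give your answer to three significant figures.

Each stage contributes driven/driver: chain 52/37 = 1.4054, gear mesh 46/34 = 1.3529, belt 14/35 = 0.4.
Overall: 1.4054 × 1.3529 × 0.4 = 0.76057.

0.761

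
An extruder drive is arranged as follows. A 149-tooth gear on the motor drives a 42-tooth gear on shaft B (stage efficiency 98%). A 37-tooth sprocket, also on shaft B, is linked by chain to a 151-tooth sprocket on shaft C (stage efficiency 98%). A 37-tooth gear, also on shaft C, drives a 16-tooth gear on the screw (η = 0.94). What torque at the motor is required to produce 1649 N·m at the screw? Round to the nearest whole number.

3672 N·m

Overall ratio R = 0.28188 × 4.0811 × 0.43243 = 0.49746; overall efficiency η = 0.98 × 0.98 × 0.94 = 0.9028.
Input torque = output torque / (R × η) = 1649 / (0.49746 × 0.9028) = 3671.8 N·m.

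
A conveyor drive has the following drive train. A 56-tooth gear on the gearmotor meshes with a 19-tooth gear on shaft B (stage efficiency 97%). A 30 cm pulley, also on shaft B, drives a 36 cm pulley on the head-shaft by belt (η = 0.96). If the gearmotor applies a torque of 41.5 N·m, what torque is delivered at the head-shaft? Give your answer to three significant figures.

15.7 N·m

Gear mesh: ratio = 19/56 = 0.33929; torque at shaft B = 41.5 × 0.33929 × 0.97 = 13.658 N·m.
Belt: ratio = 36/30 = 1.2; torque at the head-shaft = 13.658 × 1.2 × 0.96 = 15.734 N·m.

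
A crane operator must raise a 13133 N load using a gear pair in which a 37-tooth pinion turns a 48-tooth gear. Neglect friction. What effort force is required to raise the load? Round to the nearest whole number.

Gear pair MA = 48/37 = 1.2973.
Effort = load / MA = 13133 / 1.2973 = 10123 N.

10123 N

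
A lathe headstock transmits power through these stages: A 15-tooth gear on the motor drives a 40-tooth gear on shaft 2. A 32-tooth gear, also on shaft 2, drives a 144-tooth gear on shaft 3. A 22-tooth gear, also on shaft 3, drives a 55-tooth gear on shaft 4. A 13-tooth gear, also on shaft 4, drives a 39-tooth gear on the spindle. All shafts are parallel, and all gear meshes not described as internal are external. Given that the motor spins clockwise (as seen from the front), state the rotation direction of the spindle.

clockwise

the motor → shaft 2: external mesh, 1 reversal → CCW.
shaft 2 → shaft 3: external mesh, 1 reversal → CW.
shaft 3 → shaft 4: external mesh, 1 reversal → CCW.
shaft 4 → the spindle: external mesh, 1 reversal → CW.
4 reversals in total — an even number — so the spindle turns the same way as the motor.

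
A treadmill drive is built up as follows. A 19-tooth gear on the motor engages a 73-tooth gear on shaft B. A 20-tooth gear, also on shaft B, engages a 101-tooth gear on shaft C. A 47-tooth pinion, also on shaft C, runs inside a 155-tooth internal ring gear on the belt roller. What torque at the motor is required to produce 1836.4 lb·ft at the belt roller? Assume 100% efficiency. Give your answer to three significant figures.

28.7 lb·ft

Overall ratio R = 3.8421 × 5.05 × 3.2979 = 63.987.
Input torque = output torque / R = 1836.4 / 63.987 = 28.699 lb·ft.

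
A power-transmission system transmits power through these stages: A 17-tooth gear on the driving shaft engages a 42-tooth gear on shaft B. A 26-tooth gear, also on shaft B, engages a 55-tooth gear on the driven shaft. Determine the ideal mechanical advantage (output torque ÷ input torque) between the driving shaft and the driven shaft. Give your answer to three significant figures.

5.23

Each stage contributes driven/driver: gear mesh 42/17 = 2.4706, gear mesh 55/26 = 2.1154.
Overall: 2.4706 × 2.1154 = 5.2262.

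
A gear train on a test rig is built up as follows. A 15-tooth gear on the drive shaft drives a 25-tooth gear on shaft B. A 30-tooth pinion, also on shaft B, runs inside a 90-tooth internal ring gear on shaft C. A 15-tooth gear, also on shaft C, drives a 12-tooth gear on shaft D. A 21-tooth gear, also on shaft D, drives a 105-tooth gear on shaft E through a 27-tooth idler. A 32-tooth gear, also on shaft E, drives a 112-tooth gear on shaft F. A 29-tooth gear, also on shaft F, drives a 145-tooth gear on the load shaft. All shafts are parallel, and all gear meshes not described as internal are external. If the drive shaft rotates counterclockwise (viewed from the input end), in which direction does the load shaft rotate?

the drive shaft → shaft B: external mesh, 1 reversal → CW.
shaft B → shaft C: internal mesh, same direction → CW.
shaft C → shaft D: external mesh, 1 reversal → CCW.
shaft D → shaft E: driver → idler → driven is 2 external meshes, 2 reversals → CCW.
shaft E → shaft F: external mesh, 1 reversal → CW.
shaft F → the load shaft: external mesh, 1 reversal → CCW.
6 reversals in total — an even number — so the load shaft turns the same way as the drive shaft.

counterclockwise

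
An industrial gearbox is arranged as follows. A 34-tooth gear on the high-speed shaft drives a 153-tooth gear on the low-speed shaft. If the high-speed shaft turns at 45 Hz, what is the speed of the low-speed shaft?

10 Hz

gear mesh 153/34 = 4.5 → 45/4.5 = 10 Hz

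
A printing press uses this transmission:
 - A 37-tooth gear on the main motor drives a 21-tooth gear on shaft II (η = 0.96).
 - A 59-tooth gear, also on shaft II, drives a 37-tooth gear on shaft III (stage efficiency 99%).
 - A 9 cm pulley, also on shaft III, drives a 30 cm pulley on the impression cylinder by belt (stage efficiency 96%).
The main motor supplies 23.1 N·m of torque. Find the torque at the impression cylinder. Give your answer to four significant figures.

After the gear mesh (21/37): 23.1 × 0.56757 × 0.96 = 12.586 N·m
After the gear mesh (37/59): 12.586 × 0.62712 × 0.99 = 7.8142 N·m
After the belt (30/9): 7.8142 × 3.3333 × 0.96 = 25.006 N·m

25.01 N·m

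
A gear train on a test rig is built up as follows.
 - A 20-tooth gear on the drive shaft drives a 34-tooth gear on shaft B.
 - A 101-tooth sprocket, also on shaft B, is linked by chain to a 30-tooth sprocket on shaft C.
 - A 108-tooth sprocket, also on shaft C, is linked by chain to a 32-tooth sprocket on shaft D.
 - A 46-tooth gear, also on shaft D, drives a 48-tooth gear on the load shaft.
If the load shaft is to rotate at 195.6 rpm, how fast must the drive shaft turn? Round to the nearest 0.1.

Overall ratio R = 1.7 × 0.29703 × 0.2963 × 1.0435 = 0.15612.
Required input speed = output speed × R = 195.6 × 0.15612 = 30.537 rpm.

30.5 rpm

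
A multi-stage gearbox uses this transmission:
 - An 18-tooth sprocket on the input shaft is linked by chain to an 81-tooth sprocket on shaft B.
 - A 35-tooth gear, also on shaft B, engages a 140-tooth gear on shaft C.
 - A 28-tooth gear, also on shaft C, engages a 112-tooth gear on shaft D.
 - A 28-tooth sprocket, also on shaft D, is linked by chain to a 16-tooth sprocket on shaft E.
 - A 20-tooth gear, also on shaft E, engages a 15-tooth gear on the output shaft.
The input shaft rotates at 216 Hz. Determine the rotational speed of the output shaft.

the input shaft → shaft B (chain, 81/18): 216 ÷ 4.5 = 48 Hz
shaft B → shaft C (gear mesh, 140/35): 48 ÷ 4 = 12 Hz
shaft C → shaft D (gear mesh, 112/28): 12 ÷ 4 = 3 Hz
shaft D → shaft E (chain, 16/28): 3 ÷ 0.57143 = 5.25 Hz
shaft E → the output shaft (gear mesh, 15/20): 5.25 ÷ 0.75 = 7 Hz

7 Hz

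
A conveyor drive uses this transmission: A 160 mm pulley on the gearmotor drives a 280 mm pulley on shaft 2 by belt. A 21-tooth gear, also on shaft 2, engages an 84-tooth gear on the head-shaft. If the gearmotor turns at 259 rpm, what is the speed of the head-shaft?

37 rpm

the gearmotor → shaft 2 (belt, 280/160): 259 ÷ 1.75 = 148 rpm
shaft 2 → the head-shaft (gear mesh, 84/21): 148 ÷ 4 = 37 rpm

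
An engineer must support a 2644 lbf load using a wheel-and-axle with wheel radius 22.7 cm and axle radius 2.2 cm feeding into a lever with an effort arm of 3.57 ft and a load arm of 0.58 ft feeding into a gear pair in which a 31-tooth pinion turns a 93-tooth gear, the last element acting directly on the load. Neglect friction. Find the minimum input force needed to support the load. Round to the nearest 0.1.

13.9 lbf

Wheel-and-axle MA = R/r = 22.7/2.2 = 10.318.
Lever MA = effort arm / load arm = 3.57/0.58 = 6.1552.
Gear pair MA = 93/31 = 3.
Combined ideal MA = 10.318 × 6.1552 × 3 = 190.53.
Effort = load / MA = 2644 / 190.53 = 13.877 lbf.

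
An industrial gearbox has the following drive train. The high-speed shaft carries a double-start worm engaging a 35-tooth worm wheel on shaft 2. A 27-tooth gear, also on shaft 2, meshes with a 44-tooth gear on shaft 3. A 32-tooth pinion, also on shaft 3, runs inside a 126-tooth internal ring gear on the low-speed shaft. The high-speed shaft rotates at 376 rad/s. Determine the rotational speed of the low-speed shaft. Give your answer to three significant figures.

Worm: ratio = 35/2 = 17.5, so shaft 2 turns at 376 / 17.5 = 21.486 rad/s.
Gear mesh: ratio = 44/27 = 1.6296, so shaft 3 turns at 21.486 / 1.6296 = 13.184 rad/s.
Internal gear: ratio = 126/32 = 3.9375, so the low-speed shaft turns at 13.184 / 3.9375 = 3.3484 rad/s.

3.35 rad/s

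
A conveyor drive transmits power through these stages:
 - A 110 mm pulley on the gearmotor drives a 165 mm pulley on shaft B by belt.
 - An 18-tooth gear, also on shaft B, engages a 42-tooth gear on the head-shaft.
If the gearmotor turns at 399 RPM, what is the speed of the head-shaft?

belt 165/110 = 1.5 → 399/1.5 = 266 RPM
gear mesh 42/18 = 2.3333 → 266/2.3333 = 114 RPM

114 RPM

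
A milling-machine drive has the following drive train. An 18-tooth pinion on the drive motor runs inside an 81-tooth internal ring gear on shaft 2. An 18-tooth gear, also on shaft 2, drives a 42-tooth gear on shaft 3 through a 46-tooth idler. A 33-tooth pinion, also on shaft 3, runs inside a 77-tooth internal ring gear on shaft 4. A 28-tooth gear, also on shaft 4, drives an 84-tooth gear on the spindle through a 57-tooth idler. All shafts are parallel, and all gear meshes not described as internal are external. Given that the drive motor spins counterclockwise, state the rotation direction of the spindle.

counterclockwise

the drive motor → shaft 2: internal mesh, same direction → CCW.
shaft 2 → shaft 3: driver → idler → driven is 2 external meshes, 2 reversals → CCW.
shaft 3 → shaft 4: internal mesh, same direction → CCW.
shaft 4 → the spindle: driver → idler → driven is 2 external meshes, 2 reversals → CCW.
4 reversals in total — an even number — so the spindle turns the same way as the drive motor.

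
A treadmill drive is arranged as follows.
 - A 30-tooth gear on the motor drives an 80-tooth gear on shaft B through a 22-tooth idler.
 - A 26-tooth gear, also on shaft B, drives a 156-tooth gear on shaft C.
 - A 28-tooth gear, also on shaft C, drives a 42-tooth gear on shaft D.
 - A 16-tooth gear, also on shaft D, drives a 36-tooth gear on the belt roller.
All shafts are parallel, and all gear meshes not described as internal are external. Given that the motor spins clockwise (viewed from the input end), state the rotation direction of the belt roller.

the motor → shaft B: driver → idler → driven is 2 external meshes, 2 reversals → CW.
shaft B → shaft C: external mesh, 1 reversal → CCW.
shaft C → shaft D: external mesh, 1 reversal → CW.
shaft D → the belt roller: external mesh, 1 reversal → CCW.
5 reversals in total — an odd number — so the belt roller turns opposite to the motor.

counterclockwise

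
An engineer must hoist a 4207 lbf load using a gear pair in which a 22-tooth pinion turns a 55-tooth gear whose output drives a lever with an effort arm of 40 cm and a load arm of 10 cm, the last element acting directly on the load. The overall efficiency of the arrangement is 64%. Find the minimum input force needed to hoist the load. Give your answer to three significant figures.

657 lbf

Gear pair MA = 55/22 = 2.5.
Lever MA = effort arm / load arm = 40/10 = 4.
Combined ideal MA = 2.5 × 4 = 10.
Actual MA = 10 × 0.64 = 6.4.
Effort = load / actual MA = 4207 / 6.4 = 657.34 lbf.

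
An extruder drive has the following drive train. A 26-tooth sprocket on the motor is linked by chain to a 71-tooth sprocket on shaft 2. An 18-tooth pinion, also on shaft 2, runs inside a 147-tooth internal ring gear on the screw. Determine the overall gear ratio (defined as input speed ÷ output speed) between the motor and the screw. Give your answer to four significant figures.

Each stage contributes driven/driver: chain 71/26 = 2.7308, internal gear 147/18 = 8.1667.
Overall: 2.7308 × 8.1667 = 22.301.

22.30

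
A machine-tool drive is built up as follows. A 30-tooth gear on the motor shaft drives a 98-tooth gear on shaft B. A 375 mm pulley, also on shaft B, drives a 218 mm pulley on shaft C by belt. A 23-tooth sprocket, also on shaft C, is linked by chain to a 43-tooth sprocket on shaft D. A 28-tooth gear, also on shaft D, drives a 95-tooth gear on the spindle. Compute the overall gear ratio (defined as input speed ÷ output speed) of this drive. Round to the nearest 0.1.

Each stage contributes driven/driver: gear mesh 98/30 = 3.2667, belt 218/375 = 0.58133, chain 43/23 = 1.8696, gear mesh 95/28 = 3.3929.
Overall: 3.2667 × 0.58133 × 1.8696 × 3.3929 = 12.046.

12.0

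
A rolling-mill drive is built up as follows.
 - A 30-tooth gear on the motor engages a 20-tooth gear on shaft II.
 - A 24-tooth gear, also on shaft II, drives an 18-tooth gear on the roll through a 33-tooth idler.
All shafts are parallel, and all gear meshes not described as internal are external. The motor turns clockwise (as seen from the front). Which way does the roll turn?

the motor → shaft II: external mesh, 1 reversal → CCW.
shaft II → the roll: driver → idler → driven is 2 external meshes, 2 reversals → CCW.
3 reversals in total — an odd number — so the roll turns opposite to the motor.

counterclockwise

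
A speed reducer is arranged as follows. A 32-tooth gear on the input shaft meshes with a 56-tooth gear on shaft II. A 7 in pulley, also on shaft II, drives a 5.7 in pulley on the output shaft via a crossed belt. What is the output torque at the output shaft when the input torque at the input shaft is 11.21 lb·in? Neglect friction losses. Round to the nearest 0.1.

16.0 lb·in

gear mesh 56/32 = 1.75 → τ = 11.21·1.75 = 19.617 lb·in
belt 5.7/7 = 0.81429 → τ = 19.617·0.81429 = 15.974 lb·in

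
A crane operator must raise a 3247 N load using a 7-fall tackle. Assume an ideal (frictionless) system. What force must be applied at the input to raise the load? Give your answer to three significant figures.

Block-and-tackle MA = number of supporting rope parts = 7.
Effort = load / MA = 3247 / 7 = 463.86 N.

464 N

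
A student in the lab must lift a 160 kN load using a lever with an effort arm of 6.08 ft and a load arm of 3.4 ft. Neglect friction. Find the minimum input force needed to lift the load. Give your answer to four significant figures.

Lever MA = effort arm / load arm = 6.08/3.4 = 1.7882.
Effort = load / MA = 160 / 1.7882 = 89.474 kN.

89.47 kN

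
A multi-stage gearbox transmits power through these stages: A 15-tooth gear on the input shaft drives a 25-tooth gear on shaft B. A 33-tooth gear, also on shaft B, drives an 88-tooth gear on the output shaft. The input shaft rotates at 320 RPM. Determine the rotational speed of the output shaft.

72 RPM

Gear mesh: ratio = 25/15 = 1.6667, so shaft B turns at 320 / 1.6667 = 192 RPM.
Gear mesh: ratio = 88/33 = 2.6667, so the output shaft turns at 192 / 2.6667 = 72 RPM.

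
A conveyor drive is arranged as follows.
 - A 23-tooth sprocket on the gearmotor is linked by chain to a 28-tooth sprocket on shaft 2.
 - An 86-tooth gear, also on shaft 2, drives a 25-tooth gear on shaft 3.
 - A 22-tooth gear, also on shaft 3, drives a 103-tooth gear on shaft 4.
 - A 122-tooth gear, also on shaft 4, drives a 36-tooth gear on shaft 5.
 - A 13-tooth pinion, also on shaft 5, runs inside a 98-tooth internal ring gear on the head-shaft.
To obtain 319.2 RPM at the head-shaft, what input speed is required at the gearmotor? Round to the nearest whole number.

Overall ratio R = 1.2174 × 0.2907 × 4.6818 × 0.29508 × 7.5385 = 3.6856.
Required input speed = output speed × R = 319.2 × 3.6856 = 1176.5 RPM.

1176 RPM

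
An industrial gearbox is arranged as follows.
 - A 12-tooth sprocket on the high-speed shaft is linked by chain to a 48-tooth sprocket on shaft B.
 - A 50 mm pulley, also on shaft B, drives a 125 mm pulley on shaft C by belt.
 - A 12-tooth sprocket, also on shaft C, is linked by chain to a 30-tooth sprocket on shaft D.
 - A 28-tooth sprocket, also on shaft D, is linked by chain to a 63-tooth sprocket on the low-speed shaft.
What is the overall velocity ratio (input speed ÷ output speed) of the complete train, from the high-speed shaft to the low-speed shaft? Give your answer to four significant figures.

56.25

Each stage contributes driven/driver: chain 48/12 = 4, belt 125/50 = 2.5, chain 30/12 = 2.5, chain 63/28 = 2.25.
Overall: 4 × 2.5 × 2.5 × 2.25 = 56.25.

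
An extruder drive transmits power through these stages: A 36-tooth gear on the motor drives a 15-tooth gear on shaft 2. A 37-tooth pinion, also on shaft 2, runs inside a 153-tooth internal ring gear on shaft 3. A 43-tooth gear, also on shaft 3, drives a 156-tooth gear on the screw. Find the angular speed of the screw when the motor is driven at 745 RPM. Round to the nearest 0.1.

119.2 RPM

the motor → shaft 2 (gear mesh, 15/36): 745 ÷ 0.41667 = 1788 RPM
shaft 2 → shaft 3 (internal gear, 153/37): 1788 ÷ 4.1351 = 432.39 RPM
shaft 3 → the screw (gear mesh, 156/43): 432.39 ÷ 3.6279 = 119.19 RPM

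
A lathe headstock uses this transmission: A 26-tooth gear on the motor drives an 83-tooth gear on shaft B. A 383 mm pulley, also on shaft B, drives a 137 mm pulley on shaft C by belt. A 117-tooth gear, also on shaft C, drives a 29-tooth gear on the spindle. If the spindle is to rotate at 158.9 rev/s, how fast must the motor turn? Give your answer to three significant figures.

45.0 rev/s

Overall ratio R = 3.1923 × 0.3577 × 0.24786 = 0.28303.
Required input speed = output speed × R = 158.9 × 0.28303 = 44.974 rev/s.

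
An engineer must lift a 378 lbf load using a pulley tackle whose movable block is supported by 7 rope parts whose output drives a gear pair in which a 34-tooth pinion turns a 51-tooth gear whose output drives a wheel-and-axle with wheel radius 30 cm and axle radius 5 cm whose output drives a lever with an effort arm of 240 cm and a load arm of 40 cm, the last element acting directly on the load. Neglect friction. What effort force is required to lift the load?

Block-and-tackle MA = number of supporting rope parts = 7.
Gear pair MA = 51/34 = 1.5.
Wheel-and-axle MA = R/r = 30/5 = 6.
Lever MA = effort arm / load arm = 240/40 = 6.
Combined ideal MA = 7 × 1.5 × 6 × 6 = 378.
Effort = load / MA = 378 / 378 = 1 lbf.

1 lbf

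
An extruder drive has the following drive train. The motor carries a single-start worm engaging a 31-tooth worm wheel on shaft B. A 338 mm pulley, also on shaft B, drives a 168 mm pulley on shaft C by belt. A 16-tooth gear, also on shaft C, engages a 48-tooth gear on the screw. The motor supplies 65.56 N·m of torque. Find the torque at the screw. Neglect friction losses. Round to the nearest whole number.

3031 N·m

After the worm (31/1): 65.56 × 31 = 2032.4 N·m
After the belt (168/338): 2032.4 × 0.49704 = 1010.2 N·m
After the gear mesh (48/16): 1010.2 × 3 = 3030.5 N·m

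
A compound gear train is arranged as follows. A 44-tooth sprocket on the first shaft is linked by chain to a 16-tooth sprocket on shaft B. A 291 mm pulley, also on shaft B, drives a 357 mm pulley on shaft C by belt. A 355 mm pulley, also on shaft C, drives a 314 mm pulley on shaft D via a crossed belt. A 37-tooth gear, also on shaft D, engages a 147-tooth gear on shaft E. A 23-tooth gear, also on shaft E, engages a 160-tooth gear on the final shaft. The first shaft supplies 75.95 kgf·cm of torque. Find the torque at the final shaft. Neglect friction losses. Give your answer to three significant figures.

After the chain (16/44): 75.95 × 0.36364 = 27.618 kgf·cm
After the belt (357/291): 27.618 × 1.2268 = 33.882 kgf·cm
After the belt (314/355): 33.882 × 0.88451 = 29.969 kgf·cm
After the gear mesh (147/37): 29.969 × 3.973 = 119.07 kgf·cm
After the gear mesh (160/23): 119.07 × 6.9565 = 828.28 kgf·cm

828 kgf·cm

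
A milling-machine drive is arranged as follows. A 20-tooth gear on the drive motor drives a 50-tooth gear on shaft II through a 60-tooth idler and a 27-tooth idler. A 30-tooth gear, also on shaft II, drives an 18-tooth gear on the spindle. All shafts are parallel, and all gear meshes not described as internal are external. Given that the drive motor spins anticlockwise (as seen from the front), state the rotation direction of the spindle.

anticlockwise

the drive motor → shaft II: driver → idler → idler → driven is 3 external meshes, 3 reversals → CW.
shaft II → the spindle: external mesh, 1 reversal → CCW.
4 reversals in total — an even number — so the spindle turns the same way as the drive motor.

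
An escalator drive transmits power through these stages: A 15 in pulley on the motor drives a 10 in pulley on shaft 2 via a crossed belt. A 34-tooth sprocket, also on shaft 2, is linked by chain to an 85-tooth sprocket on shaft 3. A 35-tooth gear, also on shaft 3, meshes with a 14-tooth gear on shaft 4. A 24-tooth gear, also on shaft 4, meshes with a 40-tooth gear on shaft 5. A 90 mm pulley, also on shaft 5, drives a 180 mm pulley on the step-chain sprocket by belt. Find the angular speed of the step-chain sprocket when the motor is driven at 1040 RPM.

Belt: ratio = 10/15 = 0.66667, so shaft 2 turns at 1040 / 0.66667 = 1560 RPM.
Chain: ratio = 85/34 = 2.5, so shaft 3 turns at 1560 / 2.5 = 624 RPM.
Gear mesh: ratio = 14/35 = 0.4, so shaft 4 turns at 624 / 0.4 = 1560 RPM.
Gear mesh: ratio = 40/24 = 1.6667, so shaft 5 turns at 1560 / 1.6667 = 936 RPM.
Belt: ratio = 180/90 = 2, so the step-chain sprocket turns at 936 / 2 = 468 RPM.

468 RPM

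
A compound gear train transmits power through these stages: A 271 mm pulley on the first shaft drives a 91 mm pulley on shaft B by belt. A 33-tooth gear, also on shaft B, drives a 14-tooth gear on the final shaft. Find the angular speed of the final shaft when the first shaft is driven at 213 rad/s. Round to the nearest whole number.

1495 rad/s

belt 91/271 = 0.33579 → 213/0.33579 = 634.32 rad/s
gear mesh 14/33 = 0.42424 → 634.32/0.42424 = 1495.2 rad/s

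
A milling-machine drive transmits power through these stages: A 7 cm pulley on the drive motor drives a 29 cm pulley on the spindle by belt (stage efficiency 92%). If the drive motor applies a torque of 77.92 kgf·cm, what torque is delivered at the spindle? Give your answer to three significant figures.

belt 29/7 = 4.1429 → τ = 77.92·4.1429·0.92 = 296.99 kgf·cm

297 kgf·cm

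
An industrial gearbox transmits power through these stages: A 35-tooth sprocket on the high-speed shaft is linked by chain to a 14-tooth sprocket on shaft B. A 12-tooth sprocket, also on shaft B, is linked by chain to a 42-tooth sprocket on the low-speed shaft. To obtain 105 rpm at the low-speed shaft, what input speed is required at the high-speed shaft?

147 rpm

Overall ratio R = 0.4 × 3.5 = 1.4.
Required input speed = output speed × R = 105 × 1.4 = 147 rpm.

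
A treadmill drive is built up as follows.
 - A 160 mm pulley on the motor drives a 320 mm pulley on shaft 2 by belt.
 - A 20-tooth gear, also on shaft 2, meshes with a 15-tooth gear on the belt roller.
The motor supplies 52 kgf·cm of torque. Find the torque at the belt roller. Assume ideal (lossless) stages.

78 kgf·cm

belt 320/160 = 2 → τ = 52·2 = 104 kgf·cm
gear mesh 15/20 = 0.75 → τ = 104·0.75 = 78 kgf·cm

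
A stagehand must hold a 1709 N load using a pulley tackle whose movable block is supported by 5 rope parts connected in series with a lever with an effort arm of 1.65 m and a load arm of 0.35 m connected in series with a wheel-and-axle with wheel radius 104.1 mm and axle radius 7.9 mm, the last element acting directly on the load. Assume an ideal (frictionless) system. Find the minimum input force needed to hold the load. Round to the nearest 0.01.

Block-and-tackle MA = number of supporting rope parts = 5.
Lever MA = effort arm / load arm = 1.65/0.35 = 4.7143.
Wheel-and-axle MA = R/r = 104.1/7.9 = 13.177.
Combined ideal MA = 5 × 4.7143 × 13.177 = 310.61.
Effort = load / MA = 1709 / 310.61 = 5.5022 N.

5.50 N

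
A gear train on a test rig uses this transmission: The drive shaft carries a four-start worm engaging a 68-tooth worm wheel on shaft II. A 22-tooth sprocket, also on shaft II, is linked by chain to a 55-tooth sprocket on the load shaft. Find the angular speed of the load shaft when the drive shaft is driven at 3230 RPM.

worm 68/4 = 17 → 3230/17 = 190 RPM
chain 55/22 = 2.5 → 190/2.5 = 76 RPM

76 RPM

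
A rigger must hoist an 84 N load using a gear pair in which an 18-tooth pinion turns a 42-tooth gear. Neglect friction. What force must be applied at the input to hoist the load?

36 N

Gear pair MA = 42/18 = 2.3333.
Effort = load / MA = 84 / 2.3333 = 36 N.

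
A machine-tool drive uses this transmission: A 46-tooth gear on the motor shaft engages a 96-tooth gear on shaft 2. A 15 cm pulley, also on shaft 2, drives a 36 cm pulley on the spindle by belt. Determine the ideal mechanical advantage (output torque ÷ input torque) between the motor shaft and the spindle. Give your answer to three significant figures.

Each stage contributes driven/driver: gear mesh 96/46 = 2.087, belt 36/15 = 2.4.
Overall: 2.087 × 2.4 = 5.0087.

5.01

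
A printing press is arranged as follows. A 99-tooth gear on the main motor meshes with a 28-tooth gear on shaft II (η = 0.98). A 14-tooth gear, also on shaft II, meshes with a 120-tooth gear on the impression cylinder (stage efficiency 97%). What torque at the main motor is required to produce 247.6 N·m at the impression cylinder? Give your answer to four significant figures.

Overall ratio R = 0.28283 × 8.5714 = 2.4242; overall efficiency η = 0.98 × 0.97 = 0.9506.
Input torque = output torque / (R × η) = 247.6 / (2.4242 × 0.9506) = 107.44 N·m.

107.4 N·m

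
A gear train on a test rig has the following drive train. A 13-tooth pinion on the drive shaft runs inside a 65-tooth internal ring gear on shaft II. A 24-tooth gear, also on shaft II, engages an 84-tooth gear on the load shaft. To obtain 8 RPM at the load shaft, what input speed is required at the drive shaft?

Overall ratio R = 5 × 3.5 = 17.5.
Required input speed = output speed × R = 8 × 17.5 = 140 RPM.

140 RPM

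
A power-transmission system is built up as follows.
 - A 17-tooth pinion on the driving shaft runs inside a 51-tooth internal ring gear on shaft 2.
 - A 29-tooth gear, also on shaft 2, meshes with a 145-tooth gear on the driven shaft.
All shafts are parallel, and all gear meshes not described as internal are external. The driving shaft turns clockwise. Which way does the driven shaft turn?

the driving shaft → shaft 2: internal mesh, same direction → CW.
shaft 2 → the driven shaft: external mesh, 1 reversal → CCW.
1 reversal in total — an odd number — so the driven shaft turns opposite to the driving shaft.

anticlockwise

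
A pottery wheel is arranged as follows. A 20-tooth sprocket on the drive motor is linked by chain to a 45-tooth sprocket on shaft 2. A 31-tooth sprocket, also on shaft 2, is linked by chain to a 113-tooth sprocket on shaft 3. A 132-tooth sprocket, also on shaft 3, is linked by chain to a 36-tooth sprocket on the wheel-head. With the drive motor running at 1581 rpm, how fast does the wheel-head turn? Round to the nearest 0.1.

Chain: ratio = 45/20 = 2.25, so shaft 2 turns at 1581 / 2.25 = 702.67 rpm.
Chain: ratio = 113/31 = 3.6452, so shaft 3 turns at 702.67 / 3.6452 = 192.77 rpm.
Chain: ratio = 36/132 = 0.27273, so the wheel-head turns at 192.77 / 0.27273 = 706.81 rpm.

706.8 rpm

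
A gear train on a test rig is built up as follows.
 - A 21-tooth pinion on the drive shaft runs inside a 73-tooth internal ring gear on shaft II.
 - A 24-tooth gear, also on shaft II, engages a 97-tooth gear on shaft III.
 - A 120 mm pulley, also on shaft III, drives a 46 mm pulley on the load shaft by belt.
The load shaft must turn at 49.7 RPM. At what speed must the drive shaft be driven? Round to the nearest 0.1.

Overall ratio R = 3.4762 × 4.0417 × 0.38333 = 5.3857.
Required input speed = output speed × R = 49.7 × 5.3857 = 267.67 RPM.

267.7 RPM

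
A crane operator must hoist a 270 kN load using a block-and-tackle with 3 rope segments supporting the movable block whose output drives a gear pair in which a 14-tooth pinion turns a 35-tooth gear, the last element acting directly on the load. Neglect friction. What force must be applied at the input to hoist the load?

Block-and-tackle MA = number of supporting rope parts = 3.
Gear pair MA = 35/14 = 2.5.
Combined ideal MA = 3 × 2.5 = 7.5.
Effort = load / MA = 270 / 7.5 = 36 kN.

36 kN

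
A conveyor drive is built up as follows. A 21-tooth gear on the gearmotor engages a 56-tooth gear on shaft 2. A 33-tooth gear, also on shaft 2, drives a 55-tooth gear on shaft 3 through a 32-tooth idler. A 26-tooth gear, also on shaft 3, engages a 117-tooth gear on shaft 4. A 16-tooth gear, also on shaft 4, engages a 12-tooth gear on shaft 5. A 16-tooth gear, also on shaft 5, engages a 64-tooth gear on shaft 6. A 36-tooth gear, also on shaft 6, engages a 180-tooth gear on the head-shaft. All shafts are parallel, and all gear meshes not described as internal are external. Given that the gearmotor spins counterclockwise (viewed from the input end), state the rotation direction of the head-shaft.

the gearmotor → shaft 2: external mesh, 1 reversal → CW.
shaft 2 → shaft 3: driver → idler → driven is 2 external meshes, 2 reversals → CW.
shaft 3 → shaft 4: external mesh, 1 reversal → CCW.
shaft 4 → shaft 5: external mesh, 1 reversal → CW.
shaft 5 → shaft 6: external mesh, 1 reversal → CCW.
shaft 6 → the head-shaft: external mesh, 1 reversal → CW.
7 reversals in total — an odd number — so the head-shaft turns opposite to the gearmotor.

clockwise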